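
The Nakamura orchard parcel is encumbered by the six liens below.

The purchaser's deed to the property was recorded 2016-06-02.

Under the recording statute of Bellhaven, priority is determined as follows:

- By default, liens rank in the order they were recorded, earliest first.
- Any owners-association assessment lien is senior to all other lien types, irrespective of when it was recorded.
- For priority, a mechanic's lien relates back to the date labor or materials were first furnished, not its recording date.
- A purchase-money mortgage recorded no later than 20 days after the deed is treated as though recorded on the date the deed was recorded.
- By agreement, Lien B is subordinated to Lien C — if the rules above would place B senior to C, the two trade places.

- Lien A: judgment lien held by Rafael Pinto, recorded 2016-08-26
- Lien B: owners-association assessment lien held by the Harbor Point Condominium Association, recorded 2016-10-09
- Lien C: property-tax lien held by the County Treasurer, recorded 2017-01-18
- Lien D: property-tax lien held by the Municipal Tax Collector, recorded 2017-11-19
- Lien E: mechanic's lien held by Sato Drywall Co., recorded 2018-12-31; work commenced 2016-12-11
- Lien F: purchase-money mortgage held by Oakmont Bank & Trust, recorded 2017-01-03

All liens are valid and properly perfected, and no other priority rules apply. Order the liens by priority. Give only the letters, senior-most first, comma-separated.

C, A, E, F, B, D

Effective dates: E relates back to 2016-12-11 (work commenced); F missed the 20-day window (215 days after the deed), so its recording date stands.
As an owners-association assessment lien, B is senior to every other lien.
Among the remaining liens, by effective date: A (2016-08-26), E (2016-12-11), F (2017-01-03), C (2017-01-18), D (2017-11-19).
B would otherwise be senior to C, so under the subordination agreement B and C exchange positions.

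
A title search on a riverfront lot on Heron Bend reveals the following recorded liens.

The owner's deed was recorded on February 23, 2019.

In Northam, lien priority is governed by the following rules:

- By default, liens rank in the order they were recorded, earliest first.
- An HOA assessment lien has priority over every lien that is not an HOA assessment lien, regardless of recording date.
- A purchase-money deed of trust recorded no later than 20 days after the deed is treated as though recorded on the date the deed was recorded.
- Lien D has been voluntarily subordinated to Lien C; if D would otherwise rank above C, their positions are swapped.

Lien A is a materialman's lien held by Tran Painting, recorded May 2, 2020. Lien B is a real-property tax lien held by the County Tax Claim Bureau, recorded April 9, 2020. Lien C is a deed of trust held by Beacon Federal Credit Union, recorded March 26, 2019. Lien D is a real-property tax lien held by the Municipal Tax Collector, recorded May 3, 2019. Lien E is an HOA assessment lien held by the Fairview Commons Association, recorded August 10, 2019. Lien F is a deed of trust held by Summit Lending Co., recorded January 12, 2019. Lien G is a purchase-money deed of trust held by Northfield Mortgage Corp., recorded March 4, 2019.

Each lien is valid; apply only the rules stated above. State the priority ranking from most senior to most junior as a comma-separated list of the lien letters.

Effective dates: G relates back to the deed date February 23, 2019.
As an HOA assessment lien, E is senior to every other lien.
Remaining liens by effective date: F (January 12, 2019), G (February 23, 2019), C (March 26, 2019), D (May 3, 2019), B (April 9, 2020), A (May 2, 2020).
Since D is not senior to C, the subordination leaves the order unchanged.

E, F, G, C, D, B, A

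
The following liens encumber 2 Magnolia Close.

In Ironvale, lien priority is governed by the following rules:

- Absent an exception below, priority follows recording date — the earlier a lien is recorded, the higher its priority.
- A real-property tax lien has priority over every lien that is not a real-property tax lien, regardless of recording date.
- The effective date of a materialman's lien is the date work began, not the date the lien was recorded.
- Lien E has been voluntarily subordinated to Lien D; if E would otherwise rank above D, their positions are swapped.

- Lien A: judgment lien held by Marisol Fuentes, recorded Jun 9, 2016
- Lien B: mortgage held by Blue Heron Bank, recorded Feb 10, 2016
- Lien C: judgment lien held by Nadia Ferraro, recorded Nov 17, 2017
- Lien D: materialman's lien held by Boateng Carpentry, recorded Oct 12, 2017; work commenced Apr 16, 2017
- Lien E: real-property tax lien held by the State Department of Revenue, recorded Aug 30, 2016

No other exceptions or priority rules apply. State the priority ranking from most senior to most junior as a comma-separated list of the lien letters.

Adjusting effective dates: D is treated as recorded Apr 16, 2017, the work-commencement date.
As a real-property tax lien, E is senior to every other lien.
Ordering the rest by effective date: B (Feb 10, 2016), A (Jun 9, 2016), D (Apr 16, 2017), C (Nov 17, 2017).
The subordination applies — E was senior to D — so E and D swap.

D, B, A, E, C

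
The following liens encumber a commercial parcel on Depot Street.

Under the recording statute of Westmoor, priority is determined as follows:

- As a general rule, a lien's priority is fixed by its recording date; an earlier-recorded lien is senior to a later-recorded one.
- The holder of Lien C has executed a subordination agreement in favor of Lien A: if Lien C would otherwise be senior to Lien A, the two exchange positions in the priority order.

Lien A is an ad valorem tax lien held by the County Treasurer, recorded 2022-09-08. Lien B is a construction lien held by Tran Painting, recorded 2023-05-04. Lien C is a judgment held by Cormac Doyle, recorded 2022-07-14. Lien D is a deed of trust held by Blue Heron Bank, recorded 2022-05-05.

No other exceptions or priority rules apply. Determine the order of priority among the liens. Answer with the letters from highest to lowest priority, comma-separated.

D, A, C, B

By effective date: D (2022-05-05), C (2022-07-14), A (2022-09-08), B (2023-05-04).
Because C would otherwise rank above A, the subordination swaps them.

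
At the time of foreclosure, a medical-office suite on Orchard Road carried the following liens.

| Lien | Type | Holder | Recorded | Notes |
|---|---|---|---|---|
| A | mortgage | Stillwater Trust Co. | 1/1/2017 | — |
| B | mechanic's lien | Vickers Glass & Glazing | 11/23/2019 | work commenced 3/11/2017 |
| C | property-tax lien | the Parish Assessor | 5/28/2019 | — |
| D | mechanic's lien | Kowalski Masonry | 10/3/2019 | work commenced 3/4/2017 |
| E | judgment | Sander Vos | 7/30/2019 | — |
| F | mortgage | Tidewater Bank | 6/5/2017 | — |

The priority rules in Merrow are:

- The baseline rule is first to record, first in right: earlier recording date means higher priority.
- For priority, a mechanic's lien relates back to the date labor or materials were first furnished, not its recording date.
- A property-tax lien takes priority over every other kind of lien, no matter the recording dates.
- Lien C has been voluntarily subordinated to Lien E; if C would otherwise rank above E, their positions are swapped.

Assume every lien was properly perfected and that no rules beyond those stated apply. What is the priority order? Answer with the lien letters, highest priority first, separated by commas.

E, A, D, B, F, C

Adjusting effective dates: B relates back to 3/11/2017 (work commenced); D is treated as recorded 3/4/2017, the work-commencement date.
C is a property-tax lien, so it outranks all other liens regardless of date.
The other liens, earliest effective date first: A (1/1/2017), D (3/4/2017), B (3/11/2017), F (6/5/2017), E (7/30/2019).
Because C would otherwise rank above E, the subordination swaps them.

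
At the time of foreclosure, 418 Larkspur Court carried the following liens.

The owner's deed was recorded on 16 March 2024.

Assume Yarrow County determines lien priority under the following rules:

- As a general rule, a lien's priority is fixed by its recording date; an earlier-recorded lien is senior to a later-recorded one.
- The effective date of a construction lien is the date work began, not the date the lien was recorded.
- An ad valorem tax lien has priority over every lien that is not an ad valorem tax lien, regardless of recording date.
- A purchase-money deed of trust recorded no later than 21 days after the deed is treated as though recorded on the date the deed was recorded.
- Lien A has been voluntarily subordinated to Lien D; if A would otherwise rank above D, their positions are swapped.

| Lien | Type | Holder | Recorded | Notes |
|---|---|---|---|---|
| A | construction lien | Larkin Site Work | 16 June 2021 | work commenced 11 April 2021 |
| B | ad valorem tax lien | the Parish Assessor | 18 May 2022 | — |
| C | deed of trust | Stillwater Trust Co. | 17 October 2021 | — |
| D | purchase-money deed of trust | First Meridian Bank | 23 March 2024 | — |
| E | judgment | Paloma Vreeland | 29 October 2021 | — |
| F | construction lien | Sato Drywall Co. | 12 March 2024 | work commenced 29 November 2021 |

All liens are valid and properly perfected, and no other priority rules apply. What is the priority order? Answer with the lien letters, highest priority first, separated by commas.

Effective dates: A relates back to 11 April 2021 (work commenced); D was recorded within the 21-day window, so its effective date is the deed date 16 March 2024; F's effective date is 29 November 2021, when work began.
B is an ad valorem tax lien and takes priority over every other lien.
Remaining liens by effective date: A (11 April 2021), C (17 October 2021), E (29 October 2021), F (29 November 2021), D (16 March 2024).
A is senior to D before the subordination, so the two trade places.

B, D, C, E, F, A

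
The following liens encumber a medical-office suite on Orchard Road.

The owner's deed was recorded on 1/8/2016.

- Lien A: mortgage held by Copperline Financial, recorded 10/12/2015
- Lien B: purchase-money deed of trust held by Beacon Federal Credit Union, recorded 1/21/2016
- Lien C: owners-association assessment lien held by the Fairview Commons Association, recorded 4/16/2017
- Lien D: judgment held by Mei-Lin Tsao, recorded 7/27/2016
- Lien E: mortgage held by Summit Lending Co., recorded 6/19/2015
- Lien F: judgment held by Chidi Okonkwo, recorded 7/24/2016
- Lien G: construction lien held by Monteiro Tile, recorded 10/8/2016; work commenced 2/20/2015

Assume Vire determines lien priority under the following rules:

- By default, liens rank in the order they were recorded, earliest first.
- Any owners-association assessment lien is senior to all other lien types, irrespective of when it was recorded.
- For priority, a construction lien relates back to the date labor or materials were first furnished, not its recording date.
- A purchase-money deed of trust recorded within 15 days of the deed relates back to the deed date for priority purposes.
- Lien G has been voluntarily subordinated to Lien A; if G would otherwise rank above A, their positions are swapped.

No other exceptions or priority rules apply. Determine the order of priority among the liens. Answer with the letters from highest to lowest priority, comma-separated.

C, A, E, G, B, F, D

Effective dates after the stated exceptions: B's effective date is the deed date, 1/8/2016; G's effective date is 2/20/2015, when work began.
C is an owners-association assessment lien, so it outranks all other liens regardless of date.
Remaining liens by effective date: G (2/20/2015), E (6/19/2015), A (10/12/2015), B (1/8/2016), F (7/24/2016), D (7/27/2016).
Because G would otherwise rank above A, the subordination swaps them.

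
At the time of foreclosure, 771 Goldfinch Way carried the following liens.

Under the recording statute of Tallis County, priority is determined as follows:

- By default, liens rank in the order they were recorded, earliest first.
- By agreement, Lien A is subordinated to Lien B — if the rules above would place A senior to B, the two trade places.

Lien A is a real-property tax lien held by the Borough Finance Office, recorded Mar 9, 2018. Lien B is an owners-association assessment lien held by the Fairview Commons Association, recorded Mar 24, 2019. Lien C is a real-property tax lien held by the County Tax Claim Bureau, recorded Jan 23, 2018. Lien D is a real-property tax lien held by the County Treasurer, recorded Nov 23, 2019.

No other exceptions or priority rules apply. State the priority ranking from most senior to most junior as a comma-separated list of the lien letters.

Ordering by effective date: C (Jan 23, 2018), A (Mar 9, 2018), B (Mar 24, 2019), D (Nov 23, 2019).
The subordination applies — A was senior to B — so A and B swap.

C, B, A, D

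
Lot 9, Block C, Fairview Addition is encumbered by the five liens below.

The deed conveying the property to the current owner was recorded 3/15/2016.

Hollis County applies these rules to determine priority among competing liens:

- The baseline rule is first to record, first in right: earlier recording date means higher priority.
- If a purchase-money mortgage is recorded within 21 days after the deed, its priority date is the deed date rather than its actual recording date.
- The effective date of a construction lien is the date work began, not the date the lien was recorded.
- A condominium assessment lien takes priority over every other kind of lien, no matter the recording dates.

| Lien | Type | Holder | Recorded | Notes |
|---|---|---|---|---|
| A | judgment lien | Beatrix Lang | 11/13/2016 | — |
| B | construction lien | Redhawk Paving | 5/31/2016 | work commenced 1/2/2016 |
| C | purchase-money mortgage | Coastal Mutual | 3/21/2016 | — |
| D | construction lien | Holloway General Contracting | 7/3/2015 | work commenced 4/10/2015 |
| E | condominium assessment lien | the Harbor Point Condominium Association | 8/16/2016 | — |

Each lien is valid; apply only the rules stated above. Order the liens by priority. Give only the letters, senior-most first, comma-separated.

Effective dates after the stated exceptions: B is treated as recorded 1/2/2016, the work-commencement date; C's effective date is the deed date, 3/15/2016; D relates back to 4/10/2015 (work commenced).
As a condominium assessment lien, E is senior to every other lien.
Among the remaining liens, by effective date: D (4/10/2015), B (1/2/2016), C (3/15/2016), A (11/13/2016).

E, D, B, C, A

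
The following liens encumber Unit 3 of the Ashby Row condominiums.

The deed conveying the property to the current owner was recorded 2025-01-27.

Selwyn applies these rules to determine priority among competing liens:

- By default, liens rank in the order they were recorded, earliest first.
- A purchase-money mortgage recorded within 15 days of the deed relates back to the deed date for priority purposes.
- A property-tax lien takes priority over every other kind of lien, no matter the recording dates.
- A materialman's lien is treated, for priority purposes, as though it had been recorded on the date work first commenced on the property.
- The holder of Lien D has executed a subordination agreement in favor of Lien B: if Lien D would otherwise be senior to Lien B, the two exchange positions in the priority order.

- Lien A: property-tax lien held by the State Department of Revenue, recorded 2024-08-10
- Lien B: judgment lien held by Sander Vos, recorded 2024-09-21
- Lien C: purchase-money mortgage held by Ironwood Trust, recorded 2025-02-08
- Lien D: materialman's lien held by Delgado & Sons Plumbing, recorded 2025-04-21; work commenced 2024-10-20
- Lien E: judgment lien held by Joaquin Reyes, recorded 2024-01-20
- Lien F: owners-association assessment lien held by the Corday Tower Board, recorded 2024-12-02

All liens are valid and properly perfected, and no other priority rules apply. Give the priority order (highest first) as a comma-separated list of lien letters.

Adjusting effective dates: C relates back to the deed date 2025-01-27; D relates back to 2024-10-20 (work commenced).
A is a property-tax lien and takes priority over every other lien.
Among the remaining liens, by effective date: E (2024-01-20), B (2024-09-21), D (2024-10-20), F (2024-12-02), C (2025-01-27).
D already ranks below B; the subordination has no effect.

A, E, B, D, F, C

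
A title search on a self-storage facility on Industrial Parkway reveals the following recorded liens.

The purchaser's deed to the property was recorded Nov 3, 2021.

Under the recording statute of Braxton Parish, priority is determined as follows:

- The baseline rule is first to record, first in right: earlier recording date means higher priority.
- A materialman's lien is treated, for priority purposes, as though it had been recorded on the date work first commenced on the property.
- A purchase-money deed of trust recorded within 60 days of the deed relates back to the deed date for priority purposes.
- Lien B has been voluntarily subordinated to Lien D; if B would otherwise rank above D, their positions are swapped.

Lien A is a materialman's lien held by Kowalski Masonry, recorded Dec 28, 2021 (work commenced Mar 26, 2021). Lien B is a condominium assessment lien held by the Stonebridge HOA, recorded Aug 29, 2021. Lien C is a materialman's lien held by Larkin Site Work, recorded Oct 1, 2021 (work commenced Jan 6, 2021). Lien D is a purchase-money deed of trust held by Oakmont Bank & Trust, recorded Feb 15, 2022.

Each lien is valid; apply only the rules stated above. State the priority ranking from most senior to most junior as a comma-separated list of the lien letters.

C, A, D, B

Effective dates after the stated exceptions: A relates back to Mar 26, 2021 (work commenced); C's effective date is Jan 6, 2021, when work began; D was recorded 104 days after the deed, outside the 60-day window, so it keeps its recording date.
By effective date, earliest first: C (Jan 6, 2021), A (Mar 26, 2021), B (Aug 29, 2021), D (Feb 15, 2022).
B is senior to D before the subordination, so the two trade places.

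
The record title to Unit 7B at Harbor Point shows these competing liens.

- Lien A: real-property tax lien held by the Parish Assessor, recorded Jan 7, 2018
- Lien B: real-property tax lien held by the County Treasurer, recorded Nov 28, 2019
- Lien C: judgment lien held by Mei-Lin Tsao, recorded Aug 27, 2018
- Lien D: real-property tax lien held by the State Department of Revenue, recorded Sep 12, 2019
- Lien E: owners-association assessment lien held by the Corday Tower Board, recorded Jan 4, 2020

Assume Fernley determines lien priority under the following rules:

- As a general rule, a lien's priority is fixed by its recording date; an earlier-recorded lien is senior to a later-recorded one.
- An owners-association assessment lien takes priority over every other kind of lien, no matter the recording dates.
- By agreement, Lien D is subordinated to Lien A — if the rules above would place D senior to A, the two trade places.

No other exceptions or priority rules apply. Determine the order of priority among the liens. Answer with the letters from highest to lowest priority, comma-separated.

E, A, C, D, B

E is an owners-association assessment lien, so it outranks all other liens regardless of date.
Remaining liens by effective date: A (Jan 7, 2018), C (Aug 27, 2018), D (Sep 12, 2019), B (Nov 28, 2019).
Since D is not senior to A, the subordination leaves the order unchanged.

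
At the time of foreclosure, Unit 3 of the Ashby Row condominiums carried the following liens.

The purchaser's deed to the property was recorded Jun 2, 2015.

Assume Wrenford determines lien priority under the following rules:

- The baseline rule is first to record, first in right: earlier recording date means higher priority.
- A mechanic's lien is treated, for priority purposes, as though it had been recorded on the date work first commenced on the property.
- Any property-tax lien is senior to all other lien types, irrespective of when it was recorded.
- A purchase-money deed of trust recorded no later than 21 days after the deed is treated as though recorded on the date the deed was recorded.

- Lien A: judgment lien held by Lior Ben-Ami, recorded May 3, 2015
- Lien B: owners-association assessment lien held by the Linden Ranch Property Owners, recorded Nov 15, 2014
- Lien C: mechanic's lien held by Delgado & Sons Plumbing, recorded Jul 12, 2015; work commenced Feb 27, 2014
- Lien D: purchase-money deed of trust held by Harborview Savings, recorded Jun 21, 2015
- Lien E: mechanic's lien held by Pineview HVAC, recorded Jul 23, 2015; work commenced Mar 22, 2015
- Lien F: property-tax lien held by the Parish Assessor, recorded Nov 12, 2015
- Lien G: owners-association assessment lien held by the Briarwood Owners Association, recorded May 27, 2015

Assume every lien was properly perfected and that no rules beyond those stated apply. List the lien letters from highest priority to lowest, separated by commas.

Effective dates after the stated exceptions: C relates back to Feb 27, 2014 (work commenced); D's effective date is the deed date, Jun 2, 2015; E relates back to Mar 22, 2015 (work commenced).
F, as a property-tax lien, has superpriority and ranks first.
Among the remaining liens, by effective date: C (Feb 27, 2014), B (Nov 15, 2014), E (Mar 22, 2015), A (May 3, 2015), G (May 27, 2015), D (Jun 2, 2015).

F, C, B, E, A, G, D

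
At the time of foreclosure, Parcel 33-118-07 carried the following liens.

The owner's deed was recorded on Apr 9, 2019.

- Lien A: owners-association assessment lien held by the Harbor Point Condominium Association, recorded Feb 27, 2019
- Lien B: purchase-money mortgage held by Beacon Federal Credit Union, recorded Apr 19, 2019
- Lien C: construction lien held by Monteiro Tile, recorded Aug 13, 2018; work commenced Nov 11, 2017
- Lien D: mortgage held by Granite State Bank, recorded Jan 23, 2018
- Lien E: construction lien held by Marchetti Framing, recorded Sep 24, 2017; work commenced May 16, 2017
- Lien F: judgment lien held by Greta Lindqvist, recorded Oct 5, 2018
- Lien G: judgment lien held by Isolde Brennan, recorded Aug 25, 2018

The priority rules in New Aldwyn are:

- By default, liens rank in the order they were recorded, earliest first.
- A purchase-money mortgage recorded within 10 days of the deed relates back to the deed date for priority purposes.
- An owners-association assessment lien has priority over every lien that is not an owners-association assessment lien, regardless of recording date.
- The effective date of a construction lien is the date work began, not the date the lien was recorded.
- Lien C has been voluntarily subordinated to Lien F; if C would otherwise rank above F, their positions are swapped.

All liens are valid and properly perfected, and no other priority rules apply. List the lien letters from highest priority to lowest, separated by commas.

A, E, F, D, G, C, B

Adjusting effective dates: B's effective date is the deed date, Apr 9, 2019; C is treated as recorded Nov 11, 2017, the work-commencement date; E's effective date is May 16, 2017, when work began.
As an owners-association assessment lien, A is senior to every other lien.
Among the remaining liens, by effective date: E (May 16, 2017), C (Nov 11, 2017), D (Jan 23, 2018), G (Aug 25, 2018), F (Oct 5, 2018), B (Apr 9, 2019).
C is senior to F before the subordination, so the two trade places.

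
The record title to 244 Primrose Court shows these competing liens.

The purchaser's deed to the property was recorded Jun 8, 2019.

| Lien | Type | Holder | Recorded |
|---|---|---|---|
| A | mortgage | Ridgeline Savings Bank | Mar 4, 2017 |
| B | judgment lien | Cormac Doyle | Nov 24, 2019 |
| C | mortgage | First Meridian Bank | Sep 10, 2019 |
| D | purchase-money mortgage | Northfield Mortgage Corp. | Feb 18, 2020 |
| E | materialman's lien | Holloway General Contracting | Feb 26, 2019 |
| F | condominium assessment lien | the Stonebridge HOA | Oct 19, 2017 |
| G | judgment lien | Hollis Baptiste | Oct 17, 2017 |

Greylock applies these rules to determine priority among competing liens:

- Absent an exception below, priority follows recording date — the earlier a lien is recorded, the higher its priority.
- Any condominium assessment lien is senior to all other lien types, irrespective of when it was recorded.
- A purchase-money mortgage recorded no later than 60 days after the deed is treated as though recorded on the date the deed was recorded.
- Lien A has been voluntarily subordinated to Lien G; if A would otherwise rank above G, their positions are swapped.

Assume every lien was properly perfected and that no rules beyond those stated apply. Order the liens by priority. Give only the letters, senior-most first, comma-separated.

First, effective dates: D missed the 60-day window (255 days after the deed), so its recording date stands.
F is a condominium assessment lien and takes priority over every other lien.
Ordering the rest by effective date: A (Mar 4, 2017), G (Oct 17, 2017), E (Feb 26, 2019), C (Sep 10, 2019), B (Nov 24, 2019), D (Feb 18, 2020).
Because A would otherwise rank above G, the subordination swaps them.

F, G, A, E, C, B, D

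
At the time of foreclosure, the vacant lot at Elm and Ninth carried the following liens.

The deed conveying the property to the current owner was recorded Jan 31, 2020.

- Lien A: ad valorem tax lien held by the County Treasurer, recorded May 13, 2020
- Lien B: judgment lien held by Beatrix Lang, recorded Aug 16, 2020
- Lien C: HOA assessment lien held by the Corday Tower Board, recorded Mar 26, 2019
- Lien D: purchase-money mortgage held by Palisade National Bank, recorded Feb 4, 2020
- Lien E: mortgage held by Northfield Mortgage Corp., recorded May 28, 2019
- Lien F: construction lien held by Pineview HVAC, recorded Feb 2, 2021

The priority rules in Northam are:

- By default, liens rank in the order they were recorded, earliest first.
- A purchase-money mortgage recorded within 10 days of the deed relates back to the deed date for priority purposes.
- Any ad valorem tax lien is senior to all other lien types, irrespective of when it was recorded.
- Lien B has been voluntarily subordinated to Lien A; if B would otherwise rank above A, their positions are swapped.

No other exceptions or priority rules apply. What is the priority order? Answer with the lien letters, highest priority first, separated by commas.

First, effective dates: D's effective date is the deed date, Jan 31, 2020.
As an ad valorem tax lien, A is senior to every other lien.
Among the remaining liens, by effective date: C (Mar 26, 2019), E (May 28, 2019), D (Jan 31, 2020), B (Aug 16, 2020), F (Feb 2, 2021).
Since B is not senior to A, the subordination leaves the order unchanged.

A, C, E, D, B, F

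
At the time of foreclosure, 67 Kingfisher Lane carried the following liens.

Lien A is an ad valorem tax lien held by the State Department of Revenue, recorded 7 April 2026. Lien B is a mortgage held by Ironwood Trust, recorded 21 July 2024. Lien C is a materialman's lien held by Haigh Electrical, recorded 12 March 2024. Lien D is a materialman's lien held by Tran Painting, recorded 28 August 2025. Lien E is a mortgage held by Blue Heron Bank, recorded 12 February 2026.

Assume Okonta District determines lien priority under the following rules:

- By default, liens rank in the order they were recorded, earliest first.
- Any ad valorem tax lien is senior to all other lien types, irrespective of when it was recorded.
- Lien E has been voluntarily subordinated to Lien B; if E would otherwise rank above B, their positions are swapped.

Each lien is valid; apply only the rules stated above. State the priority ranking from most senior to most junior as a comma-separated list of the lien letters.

A, C, B, D, E

A, as an ad valorem tax lien, has superpriority and ranks first.
Among the remaining liens, by effective date: C (12 March 2024), B (21 July 2024), D (28 August 2025), E (12 February 2026).
E already ranks below B; the subordination has no effect.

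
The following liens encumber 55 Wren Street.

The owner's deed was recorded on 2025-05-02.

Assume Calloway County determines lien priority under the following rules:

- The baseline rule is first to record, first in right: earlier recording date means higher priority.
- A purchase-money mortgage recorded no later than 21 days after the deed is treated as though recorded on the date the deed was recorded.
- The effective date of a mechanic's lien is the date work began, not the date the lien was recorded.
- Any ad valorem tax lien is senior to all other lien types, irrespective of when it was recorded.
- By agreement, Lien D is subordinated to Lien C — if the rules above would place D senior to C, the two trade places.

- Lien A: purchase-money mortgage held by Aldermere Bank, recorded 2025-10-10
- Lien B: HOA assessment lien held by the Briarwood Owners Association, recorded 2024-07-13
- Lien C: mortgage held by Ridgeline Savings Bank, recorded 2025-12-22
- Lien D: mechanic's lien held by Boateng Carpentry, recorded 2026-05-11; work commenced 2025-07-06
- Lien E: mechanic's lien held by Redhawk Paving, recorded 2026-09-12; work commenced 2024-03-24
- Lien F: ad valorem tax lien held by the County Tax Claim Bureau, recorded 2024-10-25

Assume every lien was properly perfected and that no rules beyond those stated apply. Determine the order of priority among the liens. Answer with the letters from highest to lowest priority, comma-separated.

Effective dates after the stated exceptions: A was recorded 161 days after the deed — beyond 21 days — so no relation-back applies; D's effective date is 2025-07-06, when work began; E relates back to 2024-03-24 (work commenced).
F, as an ad valorem tax lien, has superpriority and ranks first.
Remaining liens by effective date: E (2024-03-24), B (2024-07-13), D (2025-07-06), A (2025-10-10), C (2025-12-22).
D would otherwise be senior to C, so under the subordination agreement D and C exchange positions.

F, E, B, C, A, D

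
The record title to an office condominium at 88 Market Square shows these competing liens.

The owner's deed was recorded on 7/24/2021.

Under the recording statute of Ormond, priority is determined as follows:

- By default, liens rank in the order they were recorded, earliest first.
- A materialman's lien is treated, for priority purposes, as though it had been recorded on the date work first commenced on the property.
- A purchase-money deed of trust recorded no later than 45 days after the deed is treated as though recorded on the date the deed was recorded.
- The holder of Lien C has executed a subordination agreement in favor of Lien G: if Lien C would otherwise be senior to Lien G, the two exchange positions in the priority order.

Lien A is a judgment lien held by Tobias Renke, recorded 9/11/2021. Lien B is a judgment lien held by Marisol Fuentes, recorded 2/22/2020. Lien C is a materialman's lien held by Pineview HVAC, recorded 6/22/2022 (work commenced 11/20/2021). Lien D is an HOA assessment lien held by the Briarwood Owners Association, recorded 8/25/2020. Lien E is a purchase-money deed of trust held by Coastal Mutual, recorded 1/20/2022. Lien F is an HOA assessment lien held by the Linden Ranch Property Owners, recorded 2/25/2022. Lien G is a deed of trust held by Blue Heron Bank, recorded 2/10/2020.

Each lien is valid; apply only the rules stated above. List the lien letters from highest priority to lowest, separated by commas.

G, B, D, A, C, E, F

Effective dates: C is treated as recorded 11/20/2021, the work-commencement date; E was recorded 180 days after the deed — beyond 45 days — so no relation-back applies.
By effective date, earliest first: G (2/10/2020), B (2/22/2020), D (8/25/2020), A (9/11/2021), C (11/20/2021), E (1/20/2022), F (2/25/2022).
Since C is not senior to G, the subordination leaves the order unchanged.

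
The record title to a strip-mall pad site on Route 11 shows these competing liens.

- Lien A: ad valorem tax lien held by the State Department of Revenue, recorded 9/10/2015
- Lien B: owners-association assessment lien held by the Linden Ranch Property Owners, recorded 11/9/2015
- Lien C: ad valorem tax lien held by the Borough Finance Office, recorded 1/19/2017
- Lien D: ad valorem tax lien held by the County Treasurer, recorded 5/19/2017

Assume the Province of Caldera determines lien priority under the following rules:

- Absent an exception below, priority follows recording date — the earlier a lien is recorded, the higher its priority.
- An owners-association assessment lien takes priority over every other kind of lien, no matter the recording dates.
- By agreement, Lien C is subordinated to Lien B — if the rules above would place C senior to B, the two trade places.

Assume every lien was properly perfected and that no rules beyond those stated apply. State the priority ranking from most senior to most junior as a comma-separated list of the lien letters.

B, A, C, D

B is an owners-association assessment lien and takes priority over every other lien.
The other liens, earliest effective date first: A (9/10/2015), C (1/19/2017), D (5/19/2017).
C already ranks below B; the subordination has no effect.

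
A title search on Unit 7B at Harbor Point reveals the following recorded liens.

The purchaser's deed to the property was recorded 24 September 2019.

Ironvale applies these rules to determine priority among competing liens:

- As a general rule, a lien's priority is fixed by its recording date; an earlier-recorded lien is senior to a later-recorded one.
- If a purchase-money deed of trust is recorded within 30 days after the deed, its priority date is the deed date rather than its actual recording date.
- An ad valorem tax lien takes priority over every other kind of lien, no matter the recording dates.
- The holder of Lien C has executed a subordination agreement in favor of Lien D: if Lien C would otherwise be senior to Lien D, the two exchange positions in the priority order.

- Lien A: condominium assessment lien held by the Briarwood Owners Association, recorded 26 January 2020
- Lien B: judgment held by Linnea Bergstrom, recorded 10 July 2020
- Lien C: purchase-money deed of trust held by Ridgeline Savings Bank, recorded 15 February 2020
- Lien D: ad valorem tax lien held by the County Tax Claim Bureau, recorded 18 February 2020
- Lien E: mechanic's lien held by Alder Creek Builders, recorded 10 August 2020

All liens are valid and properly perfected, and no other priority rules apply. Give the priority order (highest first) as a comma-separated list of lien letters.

D, A, C, B, E

Effective dates after the stated exceptions: C missed the 30-day window (144 days after the deed), so its recording date stands.
D is an ad valorem tax lien, so it outranks all other liens regardless of date.
Remaining liens by effective date: A (26 January 2020), C (15 February 2020), B (10 July 2020), E (10 August 2020).
Since C is not senior to D, the subordination leaves the order unchanged.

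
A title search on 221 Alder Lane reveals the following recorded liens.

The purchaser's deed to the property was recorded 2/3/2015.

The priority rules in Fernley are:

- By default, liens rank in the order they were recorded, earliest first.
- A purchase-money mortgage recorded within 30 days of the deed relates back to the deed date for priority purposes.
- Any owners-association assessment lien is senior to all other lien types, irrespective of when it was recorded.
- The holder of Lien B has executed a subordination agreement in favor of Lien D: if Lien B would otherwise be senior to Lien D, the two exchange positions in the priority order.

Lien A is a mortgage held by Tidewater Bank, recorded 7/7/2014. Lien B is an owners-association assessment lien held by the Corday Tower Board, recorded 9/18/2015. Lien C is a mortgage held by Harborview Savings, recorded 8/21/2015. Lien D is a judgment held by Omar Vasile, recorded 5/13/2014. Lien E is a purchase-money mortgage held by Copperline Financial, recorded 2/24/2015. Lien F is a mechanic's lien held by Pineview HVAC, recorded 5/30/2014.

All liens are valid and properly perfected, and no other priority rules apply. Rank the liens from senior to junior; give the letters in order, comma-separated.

D, B, F, A, E, C

First, effective dates: E's effective date is the deed date, 2/3/2015.
B is an owners-association assessment lien and takes priority over every other lien.
Ordering the rest by effective date: D (5/13/2014), F (5/30/2014), A (7/7/2014), E (2/3/2015), C (8/21/2015).
B is senior to D before the subordination, so the two trade places.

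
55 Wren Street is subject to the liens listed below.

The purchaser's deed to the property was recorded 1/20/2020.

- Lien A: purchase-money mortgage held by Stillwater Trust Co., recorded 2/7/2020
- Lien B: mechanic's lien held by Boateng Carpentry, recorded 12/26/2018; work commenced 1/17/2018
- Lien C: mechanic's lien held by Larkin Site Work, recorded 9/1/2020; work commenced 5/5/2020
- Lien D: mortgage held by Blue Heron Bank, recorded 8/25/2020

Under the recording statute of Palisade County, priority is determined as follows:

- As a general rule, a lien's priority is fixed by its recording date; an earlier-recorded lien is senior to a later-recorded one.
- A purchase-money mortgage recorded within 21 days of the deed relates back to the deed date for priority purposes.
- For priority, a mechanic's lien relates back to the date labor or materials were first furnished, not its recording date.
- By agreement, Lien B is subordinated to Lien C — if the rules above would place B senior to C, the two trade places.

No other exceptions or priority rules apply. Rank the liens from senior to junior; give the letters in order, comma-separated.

First, effective dates: A was recorded within the 21-day window, so its effective date is the deed date 1/20/2020; B relates back to 1/17/2018 (work commenced); C relates back to 5/5/2020 (work commenced).
Sorted by effective date: B (1/17/2018), A (1/20/2020), C (5/5/2020), D (8/25/2020).
Because B would otherwise rank above C, the subordination swaps them.

C, A, B, D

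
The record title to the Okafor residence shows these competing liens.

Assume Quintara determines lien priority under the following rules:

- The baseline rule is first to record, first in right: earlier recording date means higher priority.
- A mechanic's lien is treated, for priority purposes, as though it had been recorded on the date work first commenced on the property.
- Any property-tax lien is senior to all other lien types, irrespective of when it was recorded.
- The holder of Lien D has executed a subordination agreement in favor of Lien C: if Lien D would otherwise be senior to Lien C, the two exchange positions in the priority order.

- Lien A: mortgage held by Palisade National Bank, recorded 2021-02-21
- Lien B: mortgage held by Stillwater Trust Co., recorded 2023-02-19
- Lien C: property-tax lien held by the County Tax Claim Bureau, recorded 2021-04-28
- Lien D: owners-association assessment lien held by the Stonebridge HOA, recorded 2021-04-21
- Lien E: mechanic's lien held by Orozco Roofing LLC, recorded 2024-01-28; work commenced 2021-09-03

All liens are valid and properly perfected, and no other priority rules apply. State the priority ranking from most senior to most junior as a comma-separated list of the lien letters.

Effective dates: E relates back to 2021-09-03 (work commenced).
As a property-tax lien, C is senior to every other lien.
Ordering the rest by effective date: A (2021-02-21), D (2021-04-21), E (2021-09-03), B (2023-02-19).
D is already junior to C, so the subordination agreement changes nothing.

C, A, D, E, B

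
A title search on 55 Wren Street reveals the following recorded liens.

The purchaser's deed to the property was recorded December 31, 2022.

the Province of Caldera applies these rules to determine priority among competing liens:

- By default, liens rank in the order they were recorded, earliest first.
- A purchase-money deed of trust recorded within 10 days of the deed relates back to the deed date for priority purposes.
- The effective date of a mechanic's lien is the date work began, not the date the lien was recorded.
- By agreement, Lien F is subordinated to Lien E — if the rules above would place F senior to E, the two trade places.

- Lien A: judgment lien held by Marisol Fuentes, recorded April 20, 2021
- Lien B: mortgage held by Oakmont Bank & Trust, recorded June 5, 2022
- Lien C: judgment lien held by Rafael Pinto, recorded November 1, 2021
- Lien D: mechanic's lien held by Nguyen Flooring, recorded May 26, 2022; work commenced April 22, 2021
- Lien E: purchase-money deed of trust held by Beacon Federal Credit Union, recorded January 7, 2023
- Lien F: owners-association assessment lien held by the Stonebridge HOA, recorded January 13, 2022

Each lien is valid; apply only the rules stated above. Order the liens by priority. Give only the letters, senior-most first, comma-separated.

Effective dates after the stated exceptions: D is treated as recorded April 22, 2021, the work-commencement date; E relates back to the deed date December 31, 2022.
Ordering by effective date: A (April 20, 2021), D (April 22, 2021), C (November 1, 2021), F (January 13, 2022), B (June 5, 2022), E (December 31, 2022).
F is senior to E before the subordination, so the two trade places.

A, D, C, E, B, F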